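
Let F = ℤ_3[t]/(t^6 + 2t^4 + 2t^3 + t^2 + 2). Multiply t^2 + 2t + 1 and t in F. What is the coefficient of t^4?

0

Multiply in ℤ_3[t]: (t^2 + 2t + 1)·(t) = t^3 + 2t^2 + t.
Reduced: t^3 + 2t^2 + t.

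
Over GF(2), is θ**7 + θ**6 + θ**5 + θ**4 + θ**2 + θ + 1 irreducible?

Write g(θ) = θ**7 + θ**6 + θ**5 + θ**4 + θ**2 + θ + 1.
Check for roots in GF(2): g(0) = 1; g(1) = 1.
No roots, so no linear factors.
Monic irreducibles of degree 2 over GF(2): θ**2 + θ + 1.
None of them divide g (all give nonzero remainder).
Monic irreducibles of degree 3 over GF(2): θ**3 + θ + 1, θ**3 + θ**2 + 1.
None of them divide g (all give nonzero remainder).
No irreducible factor of degree ≤ 3 exists, so g is irreducible over GF(2).

Yes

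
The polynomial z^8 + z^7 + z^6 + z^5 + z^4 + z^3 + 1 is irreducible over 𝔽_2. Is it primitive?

No

Write f(z) = z^8 + z^7 + z^6 + z^5 + z^4 + z^3 + 1.
|GF(2^8)^×| = 2^8 − 1 = 255. Prime factorization: 255 = 3·5·17.
f is primitive ⇔ z has order 255 in GF(2)[z]/(f), i.e. z^(255/q) ≠ 1 for each prime q | 255.
z^(85) mod f = 1
z^(51) mod f = z^7 + z^5 + z^3 + z^2 + 1.
z^(15) mod f = z^7 + z^6 + z^3 + z + 1.
Since z^(85) = 1, the order of z divides 85 < 255; not primitive.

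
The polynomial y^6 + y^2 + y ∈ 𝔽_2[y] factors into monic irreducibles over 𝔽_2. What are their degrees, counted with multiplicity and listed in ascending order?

Write g(y) = y^6 + y^2 + y.
Roots in 𝔽_2: g(0) = 0 → root; g(1) = 1.
Linear factors from roots: (y).
Complete factorization: g(y) = (y)·(y^2 + y + 1)·(y^3 + y^2 + 1).
Factor degrees with multiplicity: 1 + 2 + 3 = 6.

1, 2, 3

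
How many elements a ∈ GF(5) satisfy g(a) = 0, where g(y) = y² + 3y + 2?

Evaluate at each of the 5 elements of GF(5):
g(0) = 2; g(1) = 1; g(2) = 2; g(3) = 0 → root; g(4) = 0 → root.
Roots: {3, 4}.

2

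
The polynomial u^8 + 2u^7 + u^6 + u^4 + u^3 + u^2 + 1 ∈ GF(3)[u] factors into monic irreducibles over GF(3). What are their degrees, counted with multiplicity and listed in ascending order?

8

Write f(u) = u^8 + 2u^7 + u^6 + u^4 + u^3 + u^2 + 1.
Roots in GF(3): f(0) = 1; f(1) = 2; f(2) = 2.
Complete factorization: f(u) = (u^8 + 2u^7 + u^6 + u^4 + u^3 + u^2 + 1).
Factor degrees with multiplicity: 8 = 8.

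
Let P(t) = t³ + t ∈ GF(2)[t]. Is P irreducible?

Check for roots in GF(2): P(0) = 0 → root; P(1) = 0 → root.
P(0) = 0, so (t) divides P(t); P is reducible.

No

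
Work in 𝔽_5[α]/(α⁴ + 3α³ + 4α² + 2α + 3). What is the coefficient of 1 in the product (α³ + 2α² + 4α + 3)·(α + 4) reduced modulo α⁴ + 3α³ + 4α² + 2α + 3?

Multiply in 𝔽_5[α]: (α³ + 2α² + 4α + 3)·(α + 4) = α⁴ + α³ + 2α² + 4α + 2.
Reduce using α⁴ ≡ 2α³ + α² + 3α + 2 (mod α⁴ + 3α³ + 4α² + 2α + 3).
Reduced: 3α³ + 3α² + 2α + 4.

4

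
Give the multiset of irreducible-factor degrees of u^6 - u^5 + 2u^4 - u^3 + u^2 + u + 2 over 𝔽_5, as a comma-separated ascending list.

Write h(u) = u^6 - u^5 + 2u^4 - u^3 + u^2 + u + 2.
Roots in 𝔽_5: h(0) = 2; h(1) = 0 → root; h(2) = 4; h(3) = 0 → root; h(4) = 2.
Linear factors from roots: (u - 1), (u + 2).
Complete factorization: h(u) = (u + 2)·(u - 1)·(u^2 - 2)·(u^2 - 2u - 2).
Factor degrees with multiplicity: 1 + 1 + 2 + 2 = 6.

1, 1, 2, 2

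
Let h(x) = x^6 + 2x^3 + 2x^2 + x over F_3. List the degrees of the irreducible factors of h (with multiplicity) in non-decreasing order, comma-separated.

Roots in F_3: h(0) = 0 → root; h(1) = 0 → root; h(2) = 0 → root.
Linear factors from roots: (x), (x + 2), (x + 1).
Complete factorization: h(x) = (x)·(x + 2)·(x + 1)^2·(x^2 + 2x + 2).
Factor degrees with multiplicity: 1 + 1 + 1 + 1 + 2 = 6.

1, 1, 1, 1, 2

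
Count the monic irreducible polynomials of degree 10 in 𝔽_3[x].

5880

By the necklace-counting formula, N_3(10) = (1/10) Σ_{d|10} μ(10/d)·3^d.
Divisors of 10: 1, 2, 5, 10; μ(10/d) for each: 1, -1, -1, 1.
Σ = 3^1 − 3^2 − 3^5 + 3^10 = 58800.
N = 58800/10 = 5880.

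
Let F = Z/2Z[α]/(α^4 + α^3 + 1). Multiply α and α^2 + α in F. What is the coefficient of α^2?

1

Multiply in Z/2Z[α]: (α)·(α^2 + α) = α^3 + α^2.
Reduced: α^3 + α^2.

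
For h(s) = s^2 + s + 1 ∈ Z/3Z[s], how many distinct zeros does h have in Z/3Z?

Evaluate at each of the 3 elements of Z/3Z:
h(0) = 1; h(1) = 0 → root; h(2) = 1.
Roots: {1}.

1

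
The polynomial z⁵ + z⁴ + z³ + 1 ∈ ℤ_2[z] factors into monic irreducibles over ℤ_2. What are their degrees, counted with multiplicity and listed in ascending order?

1, 1, 3

Write h(z) = z⁵ + z⁴ + z³ + 1.
Roots in ℤ_2: h(0) = 1; h(1) = 0 → root.
Linear factors from roots: (z + 1).
Complete factorization: h(z) = (z + 1)^2·(z³ + z² + 1).
Factor degrees with multiplicity: 1 + 1 + 3 = 5.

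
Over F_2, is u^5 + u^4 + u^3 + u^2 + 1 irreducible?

Yes

Write f(u) = u^5 + u^4 + u^3 + u^2 + 1.
Check for roots in F_2: f(0) = 1; f(1) = 1.
No roots, so no linear factors.
Monic irreducibles of degree 2 over GF(2): u^2 + u + 1.
None of them divide f (all give nonzero remainder).
No irreducible factor of degree ≤ 2 exists, so f is irreducible over GF(2).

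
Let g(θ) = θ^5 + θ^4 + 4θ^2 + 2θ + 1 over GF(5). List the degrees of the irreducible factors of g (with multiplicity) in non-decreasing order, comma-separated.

5

Roots in GF(5): g(0) = 1; g(1) = 4; g(2) = 4; g(3) = 2; g(4) = 3.
Complete factorization: g(θ) = (θ^5 + θ^4 + 4θ^2 + 2θ + 1).
Factor degrees with multiplicity: 5 = 5.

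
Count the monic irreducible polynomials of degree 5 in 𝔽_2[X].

6

The number of monic irreducibles of degree 5 over GF(2) is (1/5)·Σ_{d∣5} μ(5/d) 2^d.
Divisors of 5: 1, 5; μ(5/d) for each: -1, 1.
Σ = − 2^1 + 2^5 = 30.
N = 30/5 = 6.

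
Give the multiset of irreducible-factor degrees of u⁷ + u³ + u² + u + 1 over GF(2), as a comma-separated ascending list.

Write g(u) = u⁷ + u³ + u² + u + 1.
Roots in GF(2): g(0) = 1; g(1) = 1.
Complete factorization: g(u) = (u⁷ + u³ + u² + u + 1).
Factor degrees with multiplicity: 7 = 7.

7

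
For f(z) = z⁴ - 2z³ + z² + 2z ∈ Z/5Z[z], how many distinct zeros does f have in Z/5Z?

1

Evaluate at each of the 5 elements of Z/5Z:
f(0) = 0 → root; f(1) = 2; f(2) = 3; f(3) = 2; f(4) = 2.
Roots: {0}.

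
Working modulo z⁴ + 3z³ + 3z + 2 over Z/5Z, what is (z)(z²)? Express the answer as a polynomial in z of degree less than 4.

z^3

Multiply in Z/5Z[z]: (z)·(z²) = z³.
Reduced: z³.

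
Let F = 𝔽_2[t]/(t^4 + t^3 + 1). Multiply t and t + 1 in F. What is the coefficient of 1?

0

Multiply in 𝔽_2[t]: (t)·(t + 1) = t^2 + t.
Reduced: t^2 + t.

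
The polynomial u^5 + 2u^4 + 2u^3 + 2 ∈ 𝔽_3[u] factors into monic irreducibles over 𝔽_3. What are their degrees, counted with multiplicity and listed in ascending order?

5

Write g(u) = u^5 + 2u^4 + 2u^3 + 2.
Roots in 𝔽_3: g(0) = 2; g(1) = 1; g(2) = 1.
Complete factorization: g(u) = (u^5 + 2u^4 + 2u^3 + 2).
Factor degrees with multiplicity: 5 = 5.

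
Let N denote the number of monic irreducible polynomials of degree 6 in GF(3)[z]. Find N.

116

The number of monic irreducibles of degree 6 over GF(3) is (1/6)·Σ_{d∣6} μ(6/d) 3^d.
Divisors of 6: 1, 2, 3, 6; μ(6/d) for each: 1, -1, -1, 1.
Σ = 3^1 − 3^2 − 3^3 + 3^6 = 696.
N = 696/6 = 116.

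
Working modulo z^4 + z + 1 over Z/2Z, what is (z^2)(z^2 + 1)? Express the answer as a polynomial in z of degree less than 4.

z^2 + z + 1

Multiply in Z/2Z[z]: (z^2)·(z^2 + 1) = z^4 + z^2.
Reduce using z^4 ≡ z + 1 (mod z^4 + z + 1).
Reduced: z^2 + z + 1.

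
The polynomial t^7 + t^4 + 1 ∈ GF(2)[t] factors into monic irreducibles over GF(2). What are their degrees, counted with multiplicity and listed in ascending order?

7

Write g(t) = t^7 + t^4 + 1.
Roots in GF(2): g(0) = 1; g(1) = 1.
Complete factorization: g(t) = (t^7 + t^4 + 1).
Factor degrees with multiplicity: 7 = 7.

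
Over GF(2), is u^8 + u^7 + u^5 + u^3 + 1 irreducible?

Write g(u) = u^8 + u^7 + u^5 + u^3 + 1.
Check for roots in GF(2): g(0) = 1; g(1) = 1.
No roots, so no linear factors.
Monic irreducibles of degree 2 over GF(2): u^2 + u + 1.
None of them divide g (all give nonzero remainder).
Monic irreducibles of degree 3 over GF(2): u^3 + u + 1, u^3 + u^2 + 1.
None of them divide g (all give nonzero remainder).
Monic irreducibles of degree 4 over GF(2): u^4 + u + 1, u^4 + u^3 + 1, u^4 + u^3 + u^2 + u + 1.
None of them divide g (all give nonzero remainder).
No irreducible factor of degree ≤ 4 exists, so g is irreducible over GF(2).

Yes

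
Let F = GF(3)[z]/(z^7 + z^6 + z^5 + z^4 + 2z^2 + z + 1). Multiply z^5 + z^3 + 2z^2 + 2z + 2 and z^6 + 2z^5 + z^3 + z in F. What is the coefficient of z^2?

Multiply in GF(3)[z]: (z^5 + z^3 + 2z^2 + 2z + 2)·(z^6 + 2z^5 + z^3 + z) = z^11 + 2z^10 + z^9 + 2z^8 + 2z^6 + z^3 + 2z^2 + 2z.
Reduce using z^7 ≡ 2z^6 + 2z^5 + 2z^4 + z^2 + 2z + 2 (mod z^7 + z^6 + z^5 + z^4 + 2z^2 + z + 1).
Reduced: z^6 + z^4 + 2z^3 + z^2 + 2z + 1.

1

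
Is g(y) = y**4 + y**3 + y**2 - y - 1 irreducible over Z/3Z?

Yes

Check for roots in Z/3Z: g(0) = 2; g(1) = 1; g(2) = 1.
No roots, so no linear factors.
Monic irreducibles of degree 2 over GF(3): y**2 + 1, y**2 + y - 1, y**2 - y - 1.
None of them divide g (all give nonzero remainder).
No irreducible factor of degree ≤ 2 exists, so g is irreducible over GF(3).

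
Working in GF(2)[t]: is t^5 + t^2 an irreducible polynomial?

No

Write P(t) = t^5 + t^2.
Check for roots in GF(2): P(0) = 0 → root; P(1) = 0 → root.
P(0) = 0, so (t) divides P(t); P is reducible.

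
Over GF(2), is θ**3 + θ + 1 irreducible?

Yes

Write P(θ) = θ**3 + θ + 1.
Check for roots in GF(2): P(0) = 1; P(1) = 1.
No roots. A degree-3 polynomial over a field with no linear factor is irreducible.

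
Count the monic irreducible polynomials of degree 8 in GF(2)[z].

30

Gauss's count: N_{2}(8) = (1/8) Σ_{d|8} μ(8/d)·2^d.
Divisors of 8: 1, 2, 4, 8; μ(8/d) for each: 0, 0, -1, 1.
Σ = − 2^4 + 2^8 = 240.
N = 240/8 = 30.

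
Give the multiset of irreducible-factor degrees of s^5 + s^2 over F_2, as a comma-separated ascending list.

Write h(s) = s^5 + s^2.
Roots in F_2: h(0) = 0 → root; h(1) = 0 → root.
Linear factors from roots: (s), (s + 1).
Complete factorization: h(s) = (s + 1)·(s)^2·(s^2 + s + 1).
Factor degrees with multiplicity: 1 + 1 + 1 + 2 = 5.

1, 1, 1, 2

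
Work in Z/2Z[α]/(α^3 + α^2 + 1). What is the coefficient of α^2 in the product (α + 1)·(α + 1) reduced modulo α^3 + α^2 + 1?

Multiply in Z/2Z[α]: (α + 1)·(α + 1) = α^2 + 1.
Reduced: α^2 + 1.

1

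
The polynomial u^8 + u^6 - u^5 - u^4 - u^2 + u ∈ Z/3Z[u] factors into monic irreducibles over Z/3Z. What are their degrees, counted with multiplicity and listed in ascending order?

Write g(u) = u^8 + u^6 - u^5 - u^4 - u^2 + u.
Roots in Z/3Z: g(0) = 0 → root; g(1) = 0 → root; g(2) = 0 → root.
Linear factors from roots: (u), (u - 1), (u + 1).
Complete factorization: g(u) = (u)·(u - 1)·(u + 1)^2·(u^2 + 1)·(u^2 - u - 1).
Factor degrees with multiplicity: 1 + 1 + 1 + 1 + 2 + 2 = 8.

1, 1, 1, 1, 2, 2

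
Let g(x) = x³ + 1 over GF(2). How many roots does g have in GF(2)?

Evaluate at each of the 2 elements of GF(2):
g(0) = 1; g(1) = 0 → root.
Roots: {1}.

1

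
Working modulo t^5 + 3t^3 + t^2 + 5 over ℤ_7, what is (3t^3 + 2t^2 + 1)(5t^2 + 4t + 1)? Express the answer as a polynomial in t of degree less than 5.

t^4 + t^3 + 6t^2 + 4t + 3

Multiply in ℤ_7[t]: (3t^3 + 2t^2 + 1)·(5t^2 + 4t + 1) = t^5 + t^4 + 4t^3 + 4t + 1.
Reduce using t^5 ≡ 4t^3 + 6t^2 + 2 (mod t^5 + 3t^3 + t^2 + 5).
Reduced: t^4 + t^3 + 6t^2 + 4t + 3.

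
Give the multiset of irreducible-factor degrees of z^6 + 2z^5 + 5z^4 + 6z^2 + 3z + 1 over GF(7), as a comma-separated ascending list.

2, 2, 2

Write g(z) = z^6 + 2z^5 + 5z^4 + 6z^2 + 3z + 1.
Complete factorization: g(z) = (z^2 + 4)·(z^2 + 3z + 5)·(z^2 + 6z + 6).
Factor degrees with multiplicity: 2 + 2 + 2 = 6.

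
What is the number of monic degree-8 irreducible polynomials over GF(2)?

x^(2^8) − x is the product of all monic irreducibles of degree dividing 8; Möbius inversion gives N = (1/8) Σ μ(8/d)·2^d.
Divisors of 8: 1, 2, 4, 8; μ(8/d) for each: 0, 0, -1, 1.
Σ = − 2^4 + 2^8 = 240.
N = 240/8 = 30.

30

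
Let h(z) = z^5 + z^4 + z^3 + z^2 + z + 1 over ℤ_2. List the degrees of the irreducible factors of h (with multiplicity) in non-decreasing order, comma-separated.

Roots in ℤ_2: h(0) = 1; h(1) = 0 → root.
Linear factors from roots: (z + 1).
Complete factorization: h(z) = (z + 1)·(z^2 + z + 1)^2.
Factor degrees with multiplicity: 1 + 2 + 2 = 5.

1, 2, 2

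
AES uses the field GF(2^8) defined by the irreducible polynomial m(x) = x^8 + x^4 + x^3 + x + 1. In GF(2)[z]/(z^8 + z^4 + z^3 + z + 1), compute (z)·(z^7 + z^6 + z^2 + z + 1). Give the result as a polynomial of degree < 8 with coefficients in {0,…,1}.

z^7 + z^4 + z^2 + 1

Multiply in GF(2)[z]: (z)·(z^7 + z^6 + z^2 + z + 1) = z^8 + z^7 + z^3 + z^2 + z.
Reduce using z^8 ≡ z^4 + z^3 + z + 1 (mod z^8 + z^4 + z^3 + z + 1).
Reduced: z^7 + z^4 + z^2 + 1.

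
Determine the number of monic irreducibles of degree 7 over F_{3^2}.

683280

x^(9^7) − x is the product of all monic irreducibles of degree dividing 7; Möbius inversion gives N = (1/7) Σ μ(7/d)·9^d.
Divisors of 7: 1, 7; μ(7/d) for each: -1, 1.
Σ = − 9^1 + 9^7 = 4782960.
N = 4782960/7 = 683280.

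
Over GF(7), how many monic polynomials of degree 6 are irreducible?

19544

x^(7^6) − x is the product of all monic irreducibles of degree dividing 6; Möbius inversion gives N = (1/6) Σ μ(6/d)·7^d.
Divisors of 6: 1, 2, 3, 6; μ(6/d) for each: 1, -1, -1, 1.
Σ = 7^1 − 7^2 − 7^3 + 7^6 = 117264.
N = 117264/6 = 19544.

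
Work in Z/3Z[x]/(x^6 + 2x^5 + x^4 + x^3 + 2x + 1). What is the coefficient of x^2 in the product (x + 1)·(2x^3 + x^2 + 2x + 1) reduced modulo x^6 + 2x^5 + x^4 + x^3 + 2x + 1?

0

Multiply in Z/3Z[x]: (x + 1)·(2x^3 + x^2 + 2x + 1) = 2x^4 + 1.
Reduced: 2x^4 + 1.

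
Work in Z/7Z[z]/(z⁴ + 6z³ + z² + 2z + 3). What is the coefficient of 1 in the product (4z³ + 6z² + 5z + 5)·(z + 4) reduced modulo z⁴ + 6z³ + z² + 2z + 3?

1

Multiply in Z/7Z[z]: (4z³ + 6z² + 5z + 5)·(z + 4) = 4z⁴ + z³ + z² + 4z + 6.
Reduce using z⁴ ≡ z³ + 6z² + 5z + 4 (mod z⁴ + 6z³ + z² + 2z + 3).
Reduced: 5z³ + 4z² + 3z + 1.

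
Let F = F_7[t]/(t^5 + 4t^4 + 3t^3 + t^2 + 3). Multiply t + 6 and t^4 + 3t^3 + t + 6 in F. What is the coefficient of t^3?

Multiply in F_7[t]: (t + 6)·(t^4 + 3t^3 + t + 6) = t^5 + 2t^4 + 4t^3 + t^2 + 5t + 1.
Reduce using t^5 ≡ 3t^4 + 4t^3 + 6t^2 + 4 (mod t^5 + 4t^4 + 3t^3 + t^2 + 3).
Reduced: 5t^4 + t^3 + 5t + 5.

1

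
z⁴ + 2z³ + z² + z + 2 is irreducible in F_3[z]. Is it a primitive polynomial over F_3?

Yes

Write f(z) = z⁴ + 2z³ + z² + z + 2.
|GF(3^4)^×| = 3^4 − 1 = 80. Prime factorization: 80 = 2^4·5.
f is primitive ⇔ z has order 80 in GF(3)[z]/(f), i.e. z^(80/q) ≠ 1 for each prime q | 80.
z^(40) mod f = 2.
z^(16) mod f = z³ + 1.
None equal 1, so z has full order 80; f is primitive.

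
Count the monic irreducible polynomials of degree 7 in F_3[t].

312

x^(3^7) − x is the product of all monic irreducibles of degree dividing 7; Möbius inversion gives N = (1/7) Σ μ(7/d)·3^d.
Divisors of 7: 1, 7; μ(7/d) for each: -1, 1.
Σ = − 3^1 + 3^7 = 2184.
N = 2184/7 = 312.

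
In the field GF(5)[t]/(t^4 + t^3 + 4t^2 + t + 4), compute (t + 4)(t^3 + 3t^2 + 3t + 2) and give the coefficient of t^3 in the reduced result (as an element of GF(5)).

Multiply in GF(5)[t]: (t + 4)·(t^3 + 3t^2 + 3t + 2) = t^4 + 2t^3 + 4t + 3.
Reduce using t^4 ≡ 4t^3 + t^2 + 4t + 1 (mod t^4 + t^3 + 4t^2 + t + 4).
Reduced: t^3 + t^2 + 3t + 4.

1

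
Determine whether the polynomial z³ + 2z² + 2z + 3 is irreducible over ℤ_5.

Yes

Write h(z) = z³ + 2z² + 2z + 3.
Check for roots in ℤ_5: h(0) = 3; h(1) = 3; h(2) = 3; h(3) = 4; h(4) = 2.
No roots. A degree-3 polynomial over a field with no linear factor is irreducible.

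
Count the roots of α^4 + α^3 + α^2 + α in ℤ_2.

Write f(α) = α^4 + α^3 + α^2 + α.
Evaluate at each of the 2 elements of ℤ_2:
f(0) = 0 → root; f(1) = 0 → root.
Roots: {0, 1}.

2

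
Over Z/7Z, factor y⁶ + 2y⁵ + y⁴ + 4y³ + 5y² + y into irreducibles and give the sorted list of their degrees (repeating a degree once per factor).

Write h(y) = y⁶ + 2y⁵ + y⁴ + 4y³ + 5y² + y.
Linear factors from roots: (y), (y + 6), (y + 1).
Complete factorization: h(y) = (y)·(y + 1)·(y + 6)·(y³ + 2y² + 2y + 6).
Factor degrees with multiplicity: 1 + 1 + 1 + 3 = 6.

1, 1, 1, 3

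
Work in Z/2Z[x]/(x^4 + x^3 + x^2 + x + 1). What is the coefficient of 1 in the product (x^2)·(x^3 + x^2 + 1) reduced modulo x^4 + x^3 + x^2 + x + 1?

0

Multiply in Z/2Z[x]: (x^2)·(x^3 + x^2 + 1) = x^5 + x^4 + x^2.
Reduce using x^4 ≡ x^3 + x^2 + x + 1 (mod x^4 + x^3 + x^2 + x + 1).
Reduced: x^3 + x.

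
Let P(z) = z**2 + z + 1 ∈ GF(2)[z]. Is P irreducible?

Check for roots in GF(2): P(0) = 1; P(1) = 1.
No roots. A degree-2 polynomial over a field with no linear factor is irreducible.

Yes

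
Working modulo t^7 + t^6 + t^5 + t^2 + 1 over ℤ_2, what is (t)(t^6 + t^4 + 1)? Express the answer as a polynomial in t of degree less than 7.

Multiply in ℤ_2[t]: (t)·(t^6 + t^4 + 1) = t^7 + t^5 + t.
Reduce using t^7 ≡ t^6 + t^5 + t^2 + 1 (mod t^7 + t^6 + t^5 + t^2 + 1).
Reduced: t^6 + t^2 + t + 1.

t^6 + t^2 + t + 1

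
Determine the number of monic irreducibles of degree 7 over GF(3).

By the necklace-counting formula, N_3(7) = (1/7) Σ_{d|7} μ(7/d)·3^d.
Divisors of 7: 1, 7; μ(7/d) for each: -1, 1.
Σ = − 3^1 + 3^7 = 2184.
N = 2184/7 = 312.

312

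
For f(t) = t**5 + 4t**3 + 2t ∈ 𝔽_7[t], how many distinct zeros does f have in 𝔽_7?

5

Evaluate at each of the 7 elements of 𝔽_7:
f(0) = 0 → root; f(1) = 0 → root; f(2) = 5; f(3) = 0 → root; f(4) = 0 → root; f(5) = 2; f(6) = 0 → root.
Roots: {0, 1, 3, 4, 6}.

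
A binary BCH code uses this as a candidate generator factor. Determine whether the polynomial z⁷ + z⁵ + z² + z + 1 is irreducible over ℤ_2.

Yes

Write h(z) = z⁷ + z⁵ + z² + z + 1.
Check for roots in ℤ_2: h(0) = 1; h(1) = 1.
No roots, so no linear factors.
Monic irreducibles of degree 2 over GF(2): z² + z + 1.
None of them divide h (all give nonzero remainder).
Monic irreducibles of degree 3 over GF(2): z³ + z + 1, z³ + z² + 1.
None of them divide h (all give nonzero remainder).
No irreducible factor of degree ≤ 3 exists, so h is irreducible over GF(2).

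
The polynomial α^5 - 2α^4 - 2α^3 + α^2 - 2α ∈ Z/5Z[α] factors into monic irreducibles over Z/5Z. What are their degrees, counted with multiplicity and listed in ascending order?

1, 1, 3

Write h(α) = α^5 - 2α^4 - 2α^3 + α^2 - 2α.
Roots in Z/5Z: h(0) = 0 → root; h(1) = 1; h(2) = 4; h(3) = 0 → root; h(4) = 2.
Linear factors from roots: (α), (α + 2).
Complete factorization: h(α) = (α)·(α + 2)·(α^3 + α^2 + α - 1).
Factor degrees with multiplicity: 1 + 1 + 3 = 5.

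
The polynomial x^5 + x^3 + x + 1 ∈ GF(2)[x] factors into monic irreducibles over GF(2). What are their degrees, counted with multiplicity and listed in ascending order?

Write h(x) = x^5 + x^3 + x + 1.
Roots in GF(2): h(0) = 1; h(1) = 0 → root.
Linear factors from roots: (x + 1).
Complete factorization: h(x) = (x + 1)·(x^4 + x^3 + 1).
Factor degrees with multiplicity: 1 + 4 = 5.

1, 4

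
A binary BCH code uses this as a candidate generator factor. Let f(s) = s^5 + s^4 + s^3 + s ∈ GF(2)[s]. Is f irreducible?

Check for roots in GF(2): f(0) = 0 → root; f(1) = 0 → root.
f(0) = 0, so (s) divides f(s); f is reducible.

No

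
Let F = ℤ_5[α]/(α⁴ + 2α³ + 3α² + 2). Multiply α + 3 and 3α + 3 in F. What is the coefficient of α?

2

Multiply in ℤ_5[α]: (α + 3)·(3α + 3) = 3α² + 2α + 4.
Reduced: 3α² + 2α + 4.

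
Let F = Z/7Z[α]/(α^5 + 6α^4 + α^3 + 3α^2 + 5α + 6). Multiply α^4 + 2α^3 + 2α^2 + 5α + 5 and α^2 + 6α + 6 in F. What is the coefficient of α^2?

1

Multiply in Z/7Z[α]: (α^4 + 2α^3 + 2α^2 + 5α + 5)·(α^2 + 6α + 6) = α^6 + α^5 + 6α^4 + α^3 + 5α^2 + 4α + 2.
Reduce using α^5 ≡ α^4 + 6α^3 + 4α^2 + 2α + 1 (mod α^5 + 6α^4 + α^3 + 3α^2 + 5α + 6).
Reduced: 3α^3 + α^2 + 2α + 4.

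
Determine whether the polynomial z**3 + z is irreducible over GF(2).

No

Write h(z) = z**3 + z.
Check for roots in GF(2): h(0) = 0 → root; h(1) = 0 → root.
h(0) = 0, so (z) divides h(z); h is reducible.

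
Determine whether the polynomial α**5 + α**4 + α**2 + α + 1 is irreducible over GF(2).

Yes

Write g(α) = α**5 + α**4 + α**2 + α + 1.
Check for roots in GF(2): g(0) = 1; g(1) = 1.
No roots, so no linear factors.
Monic irreducibles of degree 2 over GF(2): α**2 + α + 1.
None of them divide g (all give nonzero remainder).
No irreducible factor of degree ≤ 2 exists, so g is irreducible over GF(2).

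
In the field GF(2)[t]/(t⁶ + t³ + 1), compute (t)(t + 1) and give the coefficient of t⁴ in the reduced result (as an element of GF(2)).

0

Multiply in GF(2)[t]: (t)·(t + 1) = t² + t.
Reduced: t² + t.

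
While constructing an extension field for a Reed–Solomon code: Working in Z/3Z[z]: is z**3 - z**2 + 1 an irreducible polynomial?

Yes

Write h(z) = z**3 - z**2 + 1.
Check for roots in Z/3Z: h(0) = 1; h(1) = 1; h(2) = 2.
No roots. A degree-3 polynomial over a field with no linear factor is irreducible.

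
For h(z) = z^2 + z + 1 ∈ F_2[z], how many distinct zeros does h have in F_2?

Evaluate at each of the 2 elements of F_2:
h(0) = 1; h(1) = 1.
No element is a root.

0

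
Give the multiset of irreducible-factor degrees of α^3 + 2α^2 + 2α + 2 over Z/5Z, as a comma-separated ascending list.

3

Write g(α) = α^3 + 2α^2 + 2α + 2.
Roots in Z/5Z: g(0) = 2; g(1) = 2; g(2) = 2; g(3) = 3; g(4) = 1.
Complete factorization: g(α) = (α^3 + 2α^2 + 2α + 2).
Factor degrees with multiplicity: 3 = 3.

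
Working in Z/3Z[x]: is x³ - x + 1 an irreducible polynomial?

Yes

Write g(x) = x³ - x + 1.
Check for roots in Z/3Z: g(0) = 1; g(1) = 1; g(2) = 1.
No roots. A degree-3 polynomial over a field with no linear factor is irreducible.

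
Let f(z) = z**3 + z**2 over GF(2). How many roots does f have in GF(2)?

2

Evaluate at each of the 2 elements of GF(2):
f(0) = 0 → root; f(1) = 0 → root.
Roots: {0, 1}.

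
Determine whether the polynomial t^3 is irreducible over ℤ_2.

No

Write g(t) = t^3.
Check for roots in ℤ_2: g(0) = 0 → root; g(1) = 1.
g(0) = 0, so (t) divides g(t); g is reducible.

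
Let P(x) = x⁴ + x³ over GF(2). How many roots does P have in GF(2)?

2

Evaluate at each of the 2 elements of GF(2):
P(0) = 0 → root; P(1) = 0 → root.
Roots: {0, 1}.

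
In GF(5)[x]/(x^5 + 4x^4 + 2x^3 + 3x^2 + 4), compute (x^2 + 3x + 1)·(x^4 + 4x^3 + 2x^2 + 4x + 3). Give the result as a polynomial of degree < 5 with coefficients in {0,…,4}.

Multiply in GF(5)[x]: (x^2 + 3x + 1)·(x^4 + 4x^3 + 2x^2 + 4x + 3) = x^6 + 2x^5 + 4x^3 + 2x^2 + 3x + 3.
Reduce using x^5 ≡ x^4 + 3x^3 + 2x^2 + 1 (mod x^5 + 4x^4 + 2x^3 + 3x^2 + 4).
Reduced: x^4 + 3x^2 + 4x + 1.

x^4 + 3x^2 + 4x + 1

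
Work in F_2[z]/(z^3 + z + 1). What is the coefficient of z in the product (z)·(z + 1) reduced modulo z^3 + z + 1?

Multiply in F_2[z]: (z)·(z + 1) = z^2 + z.
Reduced: z^2 + z.

1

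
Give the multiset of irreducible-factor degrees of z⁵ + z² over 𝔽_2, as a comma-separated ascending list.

1, 1, 1, 2

Write h(z) = z⁵ + z².
Roots in 𝔽_2: h(0) = 0 → root; h(1) = 0 → root.
Linear factors from roots: (z), (z + 1).
Complete factorization: h(z) = (z + 1)·(z)^2·(z² + z + 1).
Factor degrees with multiplicity: 1 + 1 + 1 + 2 = 5.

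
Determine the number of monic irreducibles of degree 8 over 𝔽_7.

By the necklace-counting formula, N_7(8) = (1/8) Σ_{d|8} μ(8/d)·7^d.
Divisors of 8: 1, 2, 4, 8; μ(8/d) for each: 0, 0, -1, 1.
Σ = − 7^4 + 7^8 = 5762400.
N = 5762400/8 = 720300.

720300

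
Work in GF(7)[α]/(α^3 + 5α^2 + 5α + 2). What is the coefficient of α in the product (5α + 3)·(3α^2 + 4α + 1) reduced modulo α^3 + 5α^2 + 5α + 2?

Multiply in GF(7)[α]: (5α + 3)·(3α^2 + 4α + 1) = α^3 + α^2 + 3α + 3.
Reduce using α^3 ≡ 2α^2 + 2α + 5 (mod α^3 + 5α^2 + 5α + 2).
Reduced: 3α^2 + 5α + 1.

5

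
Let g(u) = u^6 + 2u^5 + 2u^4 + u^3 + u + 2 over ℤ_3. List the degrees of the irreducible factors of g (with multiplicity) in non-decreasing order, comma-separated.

Roots in ℤ_3: g(0) = 2; g(1) = 0 → root; g(2) = 1.
Linear factors from roots: (u + 2).
Complete factorization: g(u) = (u + 2)·(u^2 + 2u + 2)·(u^3 + u^2 + u + 2).
Factor degrees with multiplicity: 1 + 2 + 3 = 6.

1, 2, 3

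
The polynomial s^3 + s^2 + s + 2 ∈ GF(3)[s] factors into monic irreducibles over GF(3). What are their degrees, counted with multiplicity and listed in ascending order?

Write h(s) = s^3 + s^2 + s + 2.
Roots in GF(3): h(0) = 2; h(1) = 2; h(2) = 1.
Complete factorization: h(s) = (s^3 + s^2 + s + 2).
Factor degrees with multiplicity: 3 = 3.

3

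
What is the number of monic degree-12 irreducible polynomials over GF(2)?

By the necklace-counting formula, N_2(12) = (1/12) Σ_{d|12} μ(12/d)·2^d.
Divisors of 12: 1, 2, 3, 4, 6, 12; μ(12/d) for each: 0, 1, 0, -1, -1, 1.
Σ = 2^2 − 2^4 − 2^6 + 2^12 = 4020.
N = 4020/12 = 335.

335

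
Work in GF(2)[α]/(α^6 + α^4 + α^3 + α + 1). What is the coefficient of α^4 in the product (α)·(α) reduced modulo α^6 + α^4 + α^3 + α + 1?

Multiply in GF(2)[α]: (α)·(α) = α^2.
Reduced: α^2.

0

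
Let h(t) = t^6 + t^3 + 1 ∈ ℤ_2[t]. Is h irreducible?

Check for roots in ℤ_2: h(0) = 1; h(1) = 1.
No roots, so no linear factors.
Monic irreducibles of degree 2 over GF(2): t^2 + t + 1.
None of them divide h (all give nonzero remainder).
Monic irreducibles of degree 3 over GF(2): t^3 + t + 1, t^3 + t^2 + 1.
None of them divide h (all give nonzero remainder).
No irreducible factor of degree ≤ 3 exists, so h is irreducible over GF(2).

Yes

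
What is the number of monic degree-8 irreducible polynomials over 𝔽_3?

810

By the necklace-counting formula, N_3(8) = (1/8) Σ_{d|8} μ(8/d)·3^d.
Divisors of 8: 1, 2, 4, 8; μ(8/d) for each: 0, 0, -1, 1.
Σ = − 3^4 + 3^8 = 6480.
N = 6480/8 = 810.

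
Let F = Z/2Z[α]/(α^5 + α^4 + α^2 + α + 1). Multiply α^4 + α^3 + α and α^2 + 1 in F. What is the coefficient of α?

0

Multiply in Z/2Z[α]: (α^4 + α^3 + α)·(α^2 + 1) = α^6 + α^5 + α^4 + α.
Reduce using α^5 ≡ α^4 + α^2 + α + 1 (mod α^5 + α^4 + α^2 + α + 1).
Reduced: α^4 + α^3 + α^2.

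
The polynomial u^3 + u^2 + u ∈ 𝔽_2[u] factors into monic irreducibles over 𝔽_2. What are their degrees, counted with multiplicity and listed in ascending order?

Write f(u) = u^3 + u^2 + u.
Roots in 𝔽_2: f(0) = 0 → root; f(1) = 1.
Linear factors from roots: (u).
Complete factorization: f(u) = (u)·(u^2 + u + 1).
Factor degrees with multiplicity: 1 + 2 = 3.

1, 2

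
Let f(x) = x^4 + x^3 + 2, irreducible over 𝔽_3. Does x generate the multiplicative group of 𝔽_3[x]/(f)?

Yes

|GF(3^4)^×| = 3^4 − 1 = 80. Prime factorization: 80 = 2^4·5.
f is primitive ⇔ x has order 80 in GF(3)[x]/(f), i.e. x^(80/q) ≠ 1 for each prime q | 80.
x^(40) mod f = 2.
x^(16) mod f = 2x^2 + 2x + 2.
None equal 1, so x has full order 80; f is primitive.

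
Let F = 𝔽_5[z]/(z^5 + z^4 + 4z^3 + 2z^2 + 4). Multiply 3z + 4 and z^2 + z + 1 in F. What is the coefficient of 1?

Multiply in 𝔽_5[z]: (3z + 4)·(z^2 + z + 1) = 3z^3 + 2z^2 + 2z + 4.
Reduced: 3z^3 + 2z^2 + 2z + 4.

4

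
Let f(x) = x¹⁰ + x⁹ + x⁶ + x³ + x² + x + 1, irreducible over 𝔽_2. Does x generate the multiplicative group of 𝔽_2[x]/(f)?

|GF(2^10)^×| = 2^10 − 1 = 1023. Prime factorization: 1023 = 3·11·31.
f is primitive ⇔ x has order 1023 in GF(2)[x]/(f), i.e. x^(1023/q) ≠ 1 for each prime q | 1023.
x^(341) mod f = x⁷ + x⁶ + x + 1.
x^(93) mod f = x⁶ + x⁵ + x⁴ + x³.
x^(33) mod f = x⁷ + x⁶ + x⁵ + x⁴ + x³ + 1.
None equal 1, so x has full order 1023; f is primitive.

Yes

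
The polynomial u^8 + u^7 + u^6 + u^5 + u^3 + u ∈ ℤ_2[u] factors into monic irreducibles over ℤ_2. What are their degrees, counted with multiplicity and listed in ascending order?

Write f(u) = u^8 + u^7 + u^6 + u^5 + u^3 + u.
Roots in ℤ_2: f(0) = 0 → root; f(1) = 0 → root.
Linear factors from roots: (u), (u + 1).
Complete factorization: f(u) = (u)·(u + 1)^2·(u^2 + u + 1)·(u^3 + u + 1).
Factor degrees with multiplicity: 1 + 1 + 1 + 2 + 3 = 8.

1, 1, 1, 2, 3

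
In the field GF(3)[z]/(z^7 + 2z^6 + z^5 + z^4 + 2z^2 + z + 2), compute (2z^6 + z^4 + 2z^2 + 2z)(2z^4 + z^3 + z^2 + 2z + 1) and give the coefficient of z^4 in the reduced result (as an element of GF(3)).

Multiply in GF(3)[z]: (2z^6 + z^4 + 2z^2 + 2z)·(2z^4 + z^3 + z^2 + 2z + 1) = z^10 + 2z^9 + z^8 + 2z^7 + z^6 + 2z^5 + 2z^4 + 2z.
Reduce using z^7 ≡ z^6 + 2z^5 + 2z^4 + z^2 + 2z + 1 (mod z^7 + 2z^6 + z^5 + z^4 + 2z^2 + z + 2).
Reduced: 2z^6 + 2z^5 + z^3 + z^2 + z + 1.

0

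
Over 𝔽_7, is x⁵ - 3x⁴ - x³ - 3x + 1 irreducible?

No

Write f(x) = x⁵ - 3x⁴ - x³ - 3x + 1.
Check for roots in 𝔽_7: f(0) = 1; f(1) = 2; f(2) = 6; f(3) = 0 → root; f(4) = 6; f(5) = 5; f(6) = 1.
f(3) = 0, so (x − 3) divides f(x); f is reducible.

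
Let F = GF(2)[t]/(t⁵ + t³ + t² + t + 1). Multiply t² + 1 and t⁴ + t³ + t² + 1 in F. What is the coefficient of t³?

Multiply in GF(2)[t]: (t² + 1)·(t⁴ + t³ + t² + 1) = t⁶ + t⁵ + t³ + 1.
Reduce using t⁵ ≡ t³ + t² + t + 1 (mod t⁵ + t³ + t² + t + 1).
Reduced: t⁴ + t³.

1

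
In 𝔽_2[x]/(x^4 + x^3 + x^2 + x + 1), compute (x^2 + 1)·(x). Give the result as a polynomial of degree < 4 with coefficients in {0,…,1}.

x^3 + x

Multiply in 𝔽_2[x]: (x^2 + 1)·(x) = x^3 + x.
Reduced: x^3 + x.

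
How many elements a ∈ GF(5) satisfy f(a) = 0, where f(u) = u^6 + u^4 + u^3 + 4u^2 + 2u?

Evaluate at each of the 5 elements of GF(5):
f(0) = 0 → root; f(1) = 4; f(2) = 3; f(3) = 4; f(4) = 3.
Roots: {0}.

1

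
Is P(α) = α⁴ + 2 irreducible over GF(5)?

Check for roots in GF(5): P(0) = 2; P(1) = 3; P(2) = 3; P(3) = 3; P(4) = 3.
No roots, so no linear factors.
Degree-2 irreducible divisors: test the 10 monic irreducibles of degree 2 over GF(5).
None of them divide P (all give nonzero remainder).
No irreducible factor of degree ≤ 2 exists, so P is irreducible over GF(5).

Yes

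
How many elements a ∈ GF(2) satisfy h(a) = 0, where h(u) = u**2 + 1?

Evaluate at each of the 2 elements of GF(2):
h(0) = 1; h(1) = 0 → root.
Roots: {1}.

1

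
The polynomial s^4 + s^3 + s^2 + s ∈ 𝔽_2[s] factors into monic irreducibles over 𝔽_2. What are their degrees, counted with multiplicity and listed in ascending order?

Write h(s) = s^4 + s^3 + s^2 + s.
Roots in 𝔽_2: h(0) = 0 → root; h(1) = 0 → root.
Linear factors from roots: (s), (s + 1).
Complete factorization: h(s) = (s)·(s + 1)^3.
Factor degrees with multiplicity: 1 + 1 + 1 + 1 = 4.

1, 1, 1, 1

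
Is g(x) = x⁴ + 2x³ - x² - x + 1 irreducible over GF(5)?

No

Check for roots in GF(5): g(0) = 1; g(1) = 2; g(2) = 2; g(3) = 4; g(4) = 0 → root.
g(4) = 0, so (x − 4) divides g(x); g is reducible.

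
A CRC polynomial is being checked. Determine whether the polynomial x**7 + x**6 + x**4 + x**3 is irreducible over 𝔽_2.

No

Write f(x) = x**7 + x**6 + x**4 + x**3.
Check for roots in 𝔽_2: f(0) = 0 → root; f(1) = 0 → root.
f(0) = 0, so (x) divides f(x); f is reducible.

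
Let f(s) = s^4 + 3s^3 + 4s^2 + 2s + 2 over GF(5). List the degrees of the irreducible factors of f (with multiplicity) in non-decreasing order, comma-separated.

Roots in GF(5): f(0) = 2; f(1) = 2; f(2) = 2; f(3) = 1; f(4) = 2.
Complete factorization: f(s) = (s^2 + 4s + 1)·(s^2 + 4s + 2).
Factor degrees with multiplicity: 2 + 2 = 4.

2, 2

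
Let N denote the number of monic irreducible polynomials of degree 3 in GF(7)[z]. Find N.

112

x^(7^3) − x is the product of all monic irreducibles of degree dividing 3; Möbius inversion gives N = (1/3) Σ μ(3/d)·7^d.
Divisors of 3: 1, 3; μ(3/d) for each: -1, 1.
Σ = − 7^1 + 7^3 = 336.
N = 336/3 = 112.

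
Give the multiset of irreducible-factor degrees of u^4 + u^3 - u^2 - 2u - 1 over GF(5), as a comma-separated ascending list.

1, 1, 2

Write f(u) = u^4 + u^3 - u^2 - 2u - 1.
Roots in GF(5): f(0) = 4; f(1) = 3; f(2) = 0 → root; f(3) = 2; f(4) = 0 → root.
Linear factors from roots: (u - 2), (u + 1).
Complete factorization: f(u) = (u + 1)·(u - 2)·(u^2 + 2u - 2).
Factor degrees with multiplicity: 1 + 1 + 2 = 4.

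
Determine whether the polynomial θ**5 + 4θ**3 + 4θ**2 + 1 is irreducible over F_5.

No

Write f(θ) = θ**5 + 4θ**3 + 4θ**2 + 1.
Check for roots in F_5: f(0) = 1; f(1) = 0 → root; f(2) = 1; f(3) = 3; f(4) = 0 → root.
f(1) = 0, so (θ − 1) divides f(θ); f is reducible.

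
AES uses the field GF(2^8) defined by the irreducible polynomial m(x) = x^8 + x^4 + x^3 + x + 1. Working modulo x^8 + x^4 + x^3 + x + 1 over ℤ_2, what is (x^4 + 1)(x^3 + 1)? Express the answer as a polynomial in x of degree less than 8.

x^7 + x^4 + x^3 + 1

Multiply in ℤ_2[x]: (x^4 + 1)·(x^3 + 1) = x^7 + x^4 + x^3 + 1.
Reduced: x^7 + x^4 + x^3 + 1.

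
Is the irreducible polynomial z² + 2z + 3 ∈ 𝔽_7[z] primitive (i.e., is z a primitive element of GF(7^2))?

Write f(z) = z² + 2z + 3.
|GF(7^2)^×| = 7^2 − 1 = 48. Prime factorization: 48 = 2^4·3.
f is primitive ⇔ z has order 48 in GF(7)[z]/(f), i.e. z^(48/q) ≠ 1 for each prime q | 48.
z^(24) mod f = 6.
z^(16) mod f = 2.
None equal 1, so z has full order 48; f is primitive.

Yes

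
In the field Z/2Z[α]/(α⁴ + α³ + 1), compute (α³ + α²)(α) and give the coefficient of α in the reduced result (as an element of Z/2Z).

Multiply in Z/2Z[α]: (α³ + α²)·(α) = α⁴ + α³.
Reduce using α⁴ ≡ α³ + 1 (mod α⁴ + α³ + 1).
Reduced: 1.

0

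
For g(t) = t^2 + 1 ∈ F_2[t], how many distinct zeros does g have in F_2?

Evaluate at each of the 2 elements of F_2:
g(0) = 1; g(1) = 0 → root.
Roots: {1}.

1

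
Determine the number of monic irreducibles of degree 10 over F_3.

Gauss's count: N_{3}(10) = (1/10) Σ_{d|10} μ(10/d)·3^d.
Divisors of 10: 1, 2, 5, 10; μ(10/d) for each: 1, -1, -1, 1.
Σ = 3^1 − 3^2 − 3^5 + 3^10 = 58800.
N = 58800/10 = 5880.

5880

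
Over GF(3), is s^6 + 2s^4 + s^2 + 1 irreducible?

Yes

Write f(s) = s^6 + 2s^4 + s^2 + 1.
Check for roots in GF(3): f(0) = 1; f(1) = 2; f(2) = 2.
No roots, so no linear factors.
Monic irreducibles of degree 2 over GF(3): s^2 + 1, s^2 + s + 2, s^2 + 2s + 2.
None of them divide f (all give nonzero remainder).
Degree-3 irreducible divisors: test the 8 monic irreducibles of degree 3 over GF(3).
None of them divide f (all give nonzero remainder).
No irreducible factor of degree ≤ 3 exists, so f is irreducible over GF(3).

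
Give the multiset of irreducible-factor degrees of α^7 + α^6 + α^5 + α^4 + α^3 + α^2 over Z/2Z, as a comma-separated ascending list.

1, 1, 1, 2, 2

Write g(α) = α^7 + α^6 + α^5 + α^4 + α^3 + α^2.
Roots in Z/2Z: g(0) = 0 → root; g(1) = 0 → root.
Linear factors from roots: (α), (α + 1).
Complete factorization: g(α) = (α + 1)·(α)^2·(α^2 + α + 1)^2.
Factor degrees with multiplicity: 1 + 1 + 1 + 2 + 2 = 7.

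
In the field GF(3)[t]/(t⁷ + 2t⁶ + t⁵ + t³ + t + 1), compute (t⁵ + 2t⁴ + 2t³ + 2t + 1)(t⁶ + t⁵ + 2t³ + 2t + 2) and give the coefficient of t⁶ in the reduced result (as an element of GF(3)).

Multiply in GF(3)[t]: (t⁵ + 2t⁴ + 2t³ + 2t + 1)·(t⁶ + t⁵ + 2t³ + 2t + 2) = t¹¹ + t⁹ + t⁸ + t⁵ + t² + 2.
Reduce using t⁷ ≡ t⁶ + 2t⁵ + 2t³ + 2t + 2 (mod t⁷ + 2t⁶ + t⁵ + t³ + t + 1).
Reduced: 2t³ + 2t².

0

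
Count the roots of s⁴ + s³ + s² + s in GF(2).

2

Write g(s) = s⁴ + s³ + s² + s.
Evaluate at each of the 2 elements of GF(2):
g(0) = 0 → root; g(1) = 0 → root.
Roots: {0, 1}.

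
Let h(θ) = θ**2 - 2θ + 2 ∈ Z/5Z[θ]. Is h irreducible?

Check for roots in Z/5Z: h(0) = 2; h(1) = 1; h(2) = 2; h(3) = 0 → root; h(4) = 0 → root.
h(3) = 0, so (θ − 3) divides h(θ); h is reducible.

No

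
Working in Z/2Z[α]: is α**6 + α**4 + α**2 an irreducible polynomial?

Write P(α) = α**6 + α**4 + α**2.
Check for roots in Z/2Z: P(0) = 0 → root; P(1) = 1.
P(0) = 0, so (α) divides P(α); P is reducible.

No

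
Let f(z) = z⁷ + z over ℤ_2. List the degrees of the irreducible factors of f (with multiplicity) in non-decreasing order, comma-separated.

Roots in ℤ_2: f(0) = 0 → root; f(1) = 0 → root.
Linear factors from roots: (z), (z + 1).
Complete factorization: f(z) = (z)·(z + 1)^2·(z² + z + 1)^2.
Factor degrees with multiplicity: 1 + 1 + 1 + 2 + 2 = 7.

1, 1, 1, 2, 2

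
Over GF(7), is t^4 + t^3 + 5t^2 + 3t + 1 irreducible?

No

Write P(t) = t^4 + t^3 + 5t^2 + 3t + 1.
Check for roots in GF(7): P(0) = 1; P(1) = 4; P(2) = 2; P(3) = 2; P(4) = 0 → root; P(5) = 2; P(6) = 3.
P(4) = 0, so (t − 4) divides P(t); P is reducible.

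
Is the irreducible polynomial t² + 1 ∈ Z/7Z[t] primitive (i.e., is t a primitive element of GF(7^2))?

No

Write f(t) = t² + 1.
|GF(7^2)^×| = 7^2 − 1 = 48. Prime factorization: 48 = 2^4·3.
f is primitive ⇔ t has order 48 in GF(7)[t]/(f), i.e. t^(48/q) ≠ 1 for each prime q | 48.
t^(24) mod f = 1
t^(16) mod f = 1
Since t^(24) = 1, the order of t divides 24 < 48; not primitive.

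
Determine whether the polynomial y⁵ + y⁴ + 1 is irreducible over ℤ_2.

No

Write m(y) = y⁵ + y⁴ + 1.
Check for roots in ℤ_2: m(0) = 1; m(1) = 1.
No roots, so no linear factors.
Monic irreducibles of degree 2 over GF(2): y² + y + 1.
y² + y + 1 divides m: m(y) = (y² + y + 1)·(y³ + y + 1).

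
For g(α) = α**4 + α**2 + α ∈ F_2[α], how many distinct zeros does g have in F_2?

Evaluate at each of the 2 elements of F_2:
g(0) = 0 → root; g(1) = 1.
Roots: {0}.

1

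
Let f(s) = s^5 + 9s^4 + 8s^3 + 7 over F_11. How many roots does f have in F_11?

Evaluate at each of the 11 elements of F_11:
f(0) = 7; f(1) = 3; f(2) = 5; f(3) = 7; f(4) = 8; f(5) = 0 → root; f(6) = 0 → root; f(7) = 5; f(8) = 2; f(9) = 0 → root; f(10) = 7.
Roots: {5, 6, 9}.

3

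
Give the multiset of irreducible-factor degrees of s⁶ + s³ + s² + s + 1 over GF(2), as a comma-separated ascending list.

2, 4

Write f(s) = s⁶ + s³ + s² + s + 1.
Roots in GF(2): f(0) = 1; f(1) = 1.
Complete factorization: f(s) = (s² + s + 1)·(s⁴ + s³ + 1).
Factor degrees with multiplicity: 2 + 4 = 6.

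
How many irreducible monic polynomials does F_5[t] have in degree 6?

x^(5^6) − x is the product of all monic irreducibles of degree dividing 6; Möbius inversion gives N = (1/6) Σ μ(6/d)·5^d.
Divisors of 6: 1, 2, 3, 6; μ(6/d) for each: 1, -1, -1, 1.
Σ = 5^1 − 5^2 − 5^3 + 5^6 = 15480.
N = 15480/6 = 2580.

2580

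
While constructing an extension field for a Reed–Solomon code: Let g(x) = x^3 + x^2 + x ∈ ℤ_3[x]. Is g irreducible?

Check for roots in ℤ_3: g(0) = 0 → root; g(1) = 0 → root; g(2) = 2.
g(0) = 0, so (x) divides g(x); g is reducible.

No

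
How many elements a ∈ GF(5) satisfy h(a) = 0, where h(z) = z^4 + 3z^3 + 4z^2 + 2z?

Evaluate at each of the 5 elements of GF(5):
h(0) = 0 → root; h(1) = 0 → root; h(2) = 0 → root; h(3) = 4; h(4) = 0 → root.
Roots: {0, 1, 2, 4}.

4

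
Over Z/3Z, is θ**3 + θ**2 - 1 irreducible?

Write f(θ) = θ**3 + θ**2 - 1.
Check for roots in Z/3Z: f(0) = 2; f(1) = 1; f(2) = 2.
No roots. A degree-3 polynomial over a field with no linear factor is irreducible.

Yes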